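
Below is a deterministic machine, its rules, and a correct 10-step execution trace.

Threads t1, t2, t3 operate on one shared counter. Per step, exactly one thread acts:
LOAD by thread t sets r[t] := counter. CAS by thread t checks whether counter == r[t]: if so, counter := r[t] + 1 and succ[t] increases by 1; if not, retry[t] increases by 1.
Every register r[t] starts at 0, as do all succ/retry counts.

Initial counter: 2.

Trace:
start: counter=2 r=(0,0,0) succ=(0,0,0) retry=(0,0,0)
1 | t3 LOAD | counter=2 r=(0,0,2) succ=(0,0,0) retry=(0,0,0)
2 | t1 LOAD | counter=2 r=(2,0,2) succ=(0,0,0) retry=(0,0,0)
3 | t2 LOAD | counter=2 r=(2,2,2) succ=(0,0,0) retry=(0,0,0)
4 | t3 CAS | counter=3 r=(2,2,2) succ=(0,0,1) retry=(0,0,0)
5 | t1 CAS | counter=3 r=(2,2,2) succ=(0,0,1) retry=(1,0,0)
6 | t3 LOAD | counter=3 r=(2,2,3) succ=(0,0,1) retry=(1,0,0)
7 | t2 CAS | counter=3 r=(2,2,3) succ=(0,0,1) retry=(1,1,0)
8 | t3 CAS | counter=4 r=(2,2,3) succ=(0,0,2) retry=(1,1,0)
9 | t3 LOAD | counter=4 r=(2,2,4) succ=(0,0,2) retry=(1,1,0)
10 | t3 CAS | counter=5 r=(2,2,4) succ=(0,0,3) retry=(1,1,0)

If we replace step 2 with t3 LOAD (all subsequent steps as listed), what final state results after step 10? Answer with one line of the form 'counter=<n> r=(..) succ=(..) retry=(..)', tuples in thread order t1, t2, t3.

counter=5 r=(0,2,4) succ=(0,0,3) retry=(1,1,0)

(re-executing from step 2 with the substitution; state before step 2: counter=2 r=(0,0,2) succ=(0,0,0) retry=(0,0,0))
2 | t3 LOAD | counter=2 r=(0,0,2) succ=(0,0,0) retry=(0,0,0)
3 | t2 LOAD | counter=2 r=(0,2,2) succ=(0,0,0) retry=(0,0,0)
4 | t3 CAS | counter=3 r=(0,2,2) succ=(0,0,1) retry=(0,0,0)
5 | t1 CAS | counter=3 r=(0,2,2) succ=(0,0,1) retry=(1,0,0)
6 | t3 LOAD | counter=3 r=(0,2,3) succ=(0,0,1) retry=(1,0,0)
7 | t2 CAS | counter=3 r=(0,2,3) succ=(0,0,1) retry=(1,1,0)
8 | t3 CAS | counter=4 r=(0,2,3) succ=(0,0,2) retry=(1,1,0)
9 | t3 LOAD | counter=4 r=(0,2,4) succ=(0,0,2) retry=(1,1,0)
10 | t3 CAS | counter=5 r=(0,2,4) succ=(0,0,3) retry=(1,1,0)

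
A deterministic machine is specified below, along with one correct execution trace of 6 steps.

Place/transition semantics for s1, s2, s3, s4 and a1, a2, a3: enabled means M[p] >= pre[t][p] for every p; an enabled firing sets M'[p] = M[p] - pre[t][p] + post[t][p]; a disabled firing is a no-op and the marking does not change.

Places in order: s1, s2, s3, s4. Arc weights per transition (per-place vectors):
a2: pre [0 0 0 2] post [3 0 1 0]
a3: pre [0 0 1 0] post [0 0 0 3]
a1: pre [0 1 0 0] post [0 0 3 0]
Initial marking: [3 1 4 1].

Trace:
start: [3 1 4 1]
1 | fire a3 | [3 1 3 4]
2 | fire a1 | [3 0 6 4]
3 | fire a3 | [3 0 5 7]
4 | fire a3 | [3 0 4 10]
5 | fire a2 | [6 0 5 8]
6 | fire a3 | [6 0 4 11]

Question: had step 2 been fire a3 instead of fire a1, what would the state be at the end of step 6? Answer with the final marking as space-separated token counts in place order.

6 1 0 14

(re-executing from step 2 with the substitution; state before step 2: [3 1 3 4])
2 | fire a3 | [3 1 2 7]
3 | fire a3 | [3 1 1 10]
4 | fire a3 | [3 1 0 13]
5 | fire a2 | [6 1 1 11]
6 | fire a3 | [6 1 0 14]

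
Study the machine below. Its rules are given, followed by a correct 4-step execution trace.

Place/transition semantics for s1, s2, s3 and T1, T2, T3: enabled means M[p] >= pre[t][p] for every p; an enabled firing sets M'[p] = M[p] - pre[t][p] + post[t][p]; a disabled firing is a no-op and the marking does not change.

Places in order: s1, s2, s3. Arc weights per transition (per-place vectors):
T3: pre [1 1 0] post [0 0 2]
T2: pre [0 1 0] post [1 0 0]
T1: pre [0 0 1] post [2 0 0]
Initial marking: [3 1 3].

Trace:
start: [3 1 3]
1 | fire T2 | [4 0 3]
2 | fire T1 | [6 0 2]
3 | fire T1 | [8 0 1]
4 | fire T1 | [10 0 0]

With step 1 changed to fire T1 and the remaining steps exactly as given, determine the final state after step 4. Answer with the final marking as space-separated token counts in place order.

9 1 0

(re-executing from step 1 with the substitution; state before step 1: [3 1 3])
1 | fire T1 | [5 1 2]
2 | fire T1 | [7 1 1]
3 | fire T1 | [9 1 0]
4 | fire T1 | [9 1 0]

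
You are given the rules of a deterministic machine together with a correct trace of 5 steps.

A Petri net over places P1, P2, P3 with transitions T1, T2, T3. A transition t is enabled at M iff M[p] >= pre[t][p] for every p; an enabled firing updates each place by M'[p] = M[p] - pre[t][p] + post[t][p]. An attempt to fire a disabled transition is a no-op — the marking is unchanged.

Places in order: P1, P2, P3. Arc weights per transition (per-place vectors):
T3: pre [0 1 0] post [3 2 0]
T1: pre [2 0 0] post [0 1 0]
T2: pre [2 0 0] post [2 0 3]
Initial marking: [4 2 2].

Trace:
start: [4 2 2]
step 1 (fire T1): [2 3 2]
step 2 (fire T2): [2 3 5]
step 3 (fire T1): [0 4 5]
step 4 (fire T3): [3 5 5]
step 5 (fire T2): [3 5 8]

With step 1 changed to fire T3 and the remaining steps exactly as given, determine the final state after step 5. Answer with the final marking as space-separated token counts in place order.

(re-executing from step 1 with the substitution; state before step 1: [4 2 2])
step 1 (fire T3): [7 3 2]
step 2 (fire T2): [7 3 5]
step 3 (fire T1): [5 4 5]
step 4 (fire T3): [8 5 5]
step 5 (fire T2): [8 5 8]

8 5 8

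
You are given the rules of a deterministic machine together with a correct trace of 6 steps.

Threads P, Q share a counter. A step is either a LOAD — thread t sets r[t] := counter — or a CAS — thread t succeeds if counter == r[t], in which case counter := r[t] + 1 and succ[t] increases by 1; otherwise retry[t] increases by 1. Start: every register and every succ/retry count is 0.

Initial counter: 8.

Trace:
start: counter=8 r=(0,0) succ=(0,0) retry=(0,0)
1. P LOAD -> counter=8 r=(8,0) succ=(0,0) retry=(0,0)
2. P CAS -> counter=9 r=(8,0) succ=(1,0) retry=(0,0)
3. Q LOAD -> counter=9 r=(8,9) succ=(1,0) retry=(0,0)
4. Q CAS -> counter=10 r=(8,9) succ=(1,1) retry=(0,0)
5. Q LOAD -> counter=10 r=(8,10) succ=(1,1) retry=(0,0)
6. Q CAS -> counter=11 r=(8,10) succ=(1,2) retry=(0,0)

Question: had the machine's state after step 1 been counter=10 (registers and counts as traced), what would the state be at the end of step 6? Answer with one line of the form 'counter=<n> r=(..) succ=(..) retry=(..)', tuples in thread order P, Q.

state after step 1 := counter=10 r=(8,0) succ=(0,0) retry=(0,0)
2. P CAS -> counter=10 r=(8,0) succ=(0,0) retry=(1,0)
3. Q LOAD -> counter=10 r=(8,10) succ=(0,0) retry=(1,0)
4. Q CAS -> counter=11 r=(8,10) succ=(0,1) retry=(1,0)
5. Q LOAD -> counter=11 r=(8,11) succ=(0,1) retry=(1,0)
6. Q CAS -> counter=12 r=(8,11) succ=(0,2) retry=(1,0)

counter=12 r=(8,11) succ=(0,2) retry=(1,0)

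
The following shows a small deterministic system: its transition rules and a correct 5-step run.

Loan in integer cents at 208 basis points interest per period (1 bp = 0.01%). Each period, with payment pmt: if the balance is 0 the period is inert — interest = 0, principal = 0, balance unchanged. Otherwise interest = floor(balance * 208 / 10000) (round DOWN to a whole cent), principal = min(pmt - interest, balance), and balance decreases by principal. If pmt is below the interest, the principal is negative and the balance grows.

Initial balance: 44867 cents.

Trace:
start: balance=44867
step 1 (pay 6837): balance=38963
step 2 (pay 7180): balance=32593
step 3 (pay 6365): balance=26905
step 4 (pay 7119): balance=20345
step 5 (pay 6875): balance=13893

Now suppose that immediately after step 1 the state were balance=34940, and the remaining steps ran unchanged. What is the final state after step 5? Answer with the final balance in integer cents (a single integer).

9525

state after step 1 := balance=34940
step 2 (pay 7180): balance=28486
step 3 (pay 6365): balance=22713
step 4 (pay 7119): balance=16066
step 5 (pay 6875): balance=9525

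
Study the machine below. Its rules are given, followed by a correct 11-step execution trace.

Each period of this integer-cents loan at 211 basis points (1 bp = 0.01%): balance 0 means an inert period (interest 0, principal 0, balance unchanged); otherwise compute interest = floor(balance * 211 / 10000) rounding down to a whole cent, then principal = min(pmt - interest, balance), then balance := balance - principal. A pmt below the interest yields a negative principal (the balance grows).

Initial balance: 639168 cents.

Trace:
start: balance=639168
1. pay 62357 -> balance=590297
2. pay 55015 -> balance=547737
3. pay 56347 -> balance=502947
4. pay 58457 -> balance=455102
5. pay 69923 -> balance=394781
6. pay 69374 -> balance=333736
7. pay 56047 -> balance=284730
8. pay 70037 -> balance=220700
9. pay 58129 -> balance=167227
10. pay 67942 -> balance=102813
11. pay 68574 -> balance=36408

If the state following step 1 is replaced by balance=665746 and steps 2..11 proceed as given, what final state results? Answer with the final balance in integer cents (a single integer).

129377

state after step 1 := balance=665746
2. pay 55015 -> balance=624778
3. pay 56347 -> balance=581613
4. pay 58457 -> balance=535428
5. pay 69923 -> balance=476802
6. pay 69374 -> balance=417488
7. pay 56047 -> balance=370249
8. pay 70037 -> balance=308024
9. pay 58129 -> balance=256394
10. pay 67942 -> balance=193861
11. pay 68574 -> balance=129377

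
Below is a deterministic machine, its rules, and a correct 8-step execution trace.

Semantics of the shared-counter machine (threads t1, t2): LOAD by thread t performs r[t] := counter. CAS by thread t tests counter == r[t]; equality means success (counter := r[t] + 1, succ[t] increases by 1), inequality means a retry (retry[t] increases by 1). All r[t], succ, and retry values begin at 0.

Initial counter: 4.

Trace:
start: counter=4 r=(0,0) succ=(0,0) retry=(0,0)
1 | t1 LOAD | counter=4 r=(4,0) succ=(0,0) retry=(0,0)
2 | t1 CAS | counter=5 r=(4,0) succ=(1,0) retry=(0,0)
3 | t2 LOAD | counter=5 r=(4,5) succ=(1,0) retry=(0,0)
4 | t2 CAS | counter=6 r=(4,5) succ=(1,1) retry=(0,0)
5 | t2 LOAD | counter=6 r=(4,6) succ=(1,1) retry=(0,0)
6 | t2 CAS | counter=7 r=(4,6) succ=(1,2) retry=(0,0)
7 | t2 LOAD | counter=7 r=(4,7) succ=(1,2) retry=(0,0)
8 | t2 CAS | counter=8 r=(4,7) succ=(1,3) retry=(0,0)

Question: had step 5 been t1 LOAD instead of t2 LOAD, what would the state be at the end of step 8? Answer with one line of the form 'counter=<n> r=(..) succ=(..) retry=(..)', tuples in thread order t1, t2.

counter=7 r=(6,6) succ=(1,2) retry=(0,1)

(re-executing from step 5 with the substitution; state before step 5: counter=6 r=(4,5) succ=(1,1) retry=(0,0))
5 | t1 LOAD | counter=6 r=(6,5) succ=(1,1) retry=(0,0)
6 | t2 CAS | counter=6 r=(6,5) succ=(1,1) retry=(0,1)
7 | t2 LOAD | counter=6 r=(6,6) succ=(1,1) retry=(0,1)
8 | t2 CAS | counter=7 r=(6,6) succ=(1,2) retry=(0,1)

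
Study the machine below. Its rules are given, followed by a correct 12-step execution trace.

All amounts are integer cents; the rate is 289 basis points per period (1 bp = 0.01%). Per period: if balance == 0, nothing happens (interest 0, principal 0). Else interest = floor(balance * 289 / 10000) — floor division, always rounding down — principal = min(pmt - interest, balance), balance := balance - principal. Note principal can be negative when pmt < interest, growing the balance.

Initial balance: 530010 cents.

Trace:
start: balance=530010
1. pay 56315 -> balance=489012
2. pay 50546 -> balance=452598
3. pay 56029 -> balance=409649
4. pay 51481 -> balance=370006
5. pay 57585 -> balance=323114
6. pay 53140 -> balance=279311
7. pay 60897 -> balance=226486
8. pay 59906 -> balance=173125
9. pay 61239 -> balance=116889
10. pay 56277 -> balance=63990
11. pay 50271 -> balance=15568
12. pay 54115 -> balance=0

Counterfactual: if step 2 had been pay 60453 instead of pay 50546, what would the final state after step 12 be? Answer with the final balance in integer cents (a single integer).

0

(re-executing from step 2 with the substitution; state before step 2: balance=489012)
2. pay 60453 -> balance=442691
3. pay 56029 -> balance=399455
4. pay 51481 -> balance=359518
5. pay 57585 -> balance=312323
6. pay 53140 -> balance=268209
7. pay 60897 -> balance=215063
8. pay 59906 -> balance=161372
9. pay 61239 -> balance=104796
10. pay 56277 -> balance=51547
11. pay 50271 -> balance=2765
12. pay 54115 -> balance=0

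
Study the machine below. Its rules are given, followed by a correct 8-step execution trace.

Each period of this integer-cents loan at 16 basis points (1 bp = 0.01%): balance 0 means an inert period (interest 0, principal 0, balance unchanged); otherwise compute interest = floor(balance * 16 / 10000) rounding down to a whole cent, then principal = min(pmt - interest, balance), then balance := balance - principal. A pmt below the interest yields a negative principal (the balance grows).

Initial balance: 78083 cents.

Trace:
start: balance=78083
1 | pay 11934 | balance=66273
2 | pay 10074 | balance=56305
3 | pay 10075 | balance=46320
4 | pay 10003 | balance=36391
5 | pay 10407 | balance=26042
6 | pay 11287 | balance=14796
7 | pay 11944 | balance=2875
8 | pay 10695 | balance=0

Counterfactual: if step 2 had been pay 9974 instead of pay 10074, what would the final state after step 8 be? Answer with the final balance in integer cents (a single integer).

0

(re-executing from step 2 with the substitution; state before step 2: balance=66273)
2 | pay 9974 | balance=56405
3 | pay 10075 | balance=46420
4 | pay 10003 | balance=36491
5 | pay 10407 | balance=26142
6 | pay 11287 | balance=14896
7 | pay 11944 | balance=2975
8 | pay 10695 | balance=0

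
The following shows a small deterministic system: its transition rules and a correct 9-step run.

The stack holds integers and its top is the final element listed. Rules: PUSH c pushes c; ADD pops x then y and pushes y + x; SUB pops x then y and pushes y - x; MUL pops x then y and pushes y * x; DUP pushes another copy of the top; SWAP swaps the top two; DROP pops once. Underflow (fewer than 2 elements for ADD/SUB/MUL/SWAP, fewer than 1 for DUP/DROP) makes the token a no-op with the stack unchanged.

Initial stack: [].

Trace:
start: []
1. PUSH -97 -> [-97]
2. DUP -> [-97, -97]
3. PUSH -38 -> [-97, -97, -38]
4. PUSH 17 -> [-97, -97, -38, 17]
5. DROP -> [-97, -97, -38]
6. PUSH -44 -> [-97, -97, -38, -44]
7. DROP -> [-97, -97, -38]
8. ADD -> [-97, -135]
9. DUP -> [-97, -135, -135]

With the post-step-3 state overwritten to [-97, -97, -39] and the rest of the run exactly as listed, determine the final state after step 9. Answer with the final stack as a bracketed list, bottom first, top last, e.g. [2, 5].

[-97, -136, -136]

state after step 3 := [-97, -97, -39]
4. PUSH 17 -> [-97, -97, -39, 17]
5. DROP -> [-97, -97, -39]
6. PUSH -44 -> [-97, -97, -39, -44]
7. DROP -> [-97, -97, -39]
8. ADD -> [-97, -136]
9. DUP -> [-97, -136, -136]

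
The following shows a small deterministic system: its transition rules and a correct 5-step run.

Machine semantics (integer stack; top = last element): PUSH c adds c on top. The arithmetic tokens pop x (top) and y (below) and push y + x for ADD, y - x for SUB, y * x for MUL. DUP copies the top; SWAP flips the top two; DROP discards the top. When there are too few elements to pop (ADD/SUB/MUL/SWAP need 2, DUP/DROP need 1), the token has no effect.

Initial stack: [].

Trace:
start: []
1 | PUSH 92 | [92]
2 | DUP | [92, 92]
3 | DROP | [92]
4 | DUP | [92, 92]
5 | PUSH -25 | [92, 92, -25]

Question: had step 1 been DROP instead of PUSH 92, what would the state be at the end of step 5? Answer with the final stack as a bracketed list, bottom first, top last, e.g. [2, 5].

[-25]

(re-executing from step 1 with the substitution; state before step 1: [])
1 | DROP | []
2 | DUP | []
3 | DROP | []
4 | DUP | []
5 | PUSH -25 | [-25]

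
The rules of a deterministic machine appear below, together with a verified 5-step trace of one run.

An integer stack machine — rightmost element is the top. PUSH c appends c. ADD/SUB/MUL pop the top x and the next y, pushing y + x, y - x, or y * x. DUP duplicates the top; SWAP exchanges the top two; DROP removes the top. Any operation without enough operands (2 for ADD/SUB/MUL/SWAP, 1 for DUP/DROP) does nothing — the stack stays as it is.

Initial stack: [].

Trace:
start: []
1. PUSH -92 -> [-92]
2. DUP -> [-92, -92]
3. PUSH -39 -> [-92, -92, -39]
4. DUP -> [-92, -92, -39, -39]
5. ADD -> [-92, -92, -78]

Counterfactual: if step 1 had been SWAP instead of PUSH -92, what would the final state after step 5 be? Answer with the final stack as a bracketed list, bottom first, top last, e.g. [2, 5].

(re-executing from step 1 with the substitution; state before step 1: [])
1. SWAP -> []
2. DUP -> []
3. PUSH -39 -> [-39]
4. DUP -> [-39, -39]
5. ADD -> [-78]

[-78]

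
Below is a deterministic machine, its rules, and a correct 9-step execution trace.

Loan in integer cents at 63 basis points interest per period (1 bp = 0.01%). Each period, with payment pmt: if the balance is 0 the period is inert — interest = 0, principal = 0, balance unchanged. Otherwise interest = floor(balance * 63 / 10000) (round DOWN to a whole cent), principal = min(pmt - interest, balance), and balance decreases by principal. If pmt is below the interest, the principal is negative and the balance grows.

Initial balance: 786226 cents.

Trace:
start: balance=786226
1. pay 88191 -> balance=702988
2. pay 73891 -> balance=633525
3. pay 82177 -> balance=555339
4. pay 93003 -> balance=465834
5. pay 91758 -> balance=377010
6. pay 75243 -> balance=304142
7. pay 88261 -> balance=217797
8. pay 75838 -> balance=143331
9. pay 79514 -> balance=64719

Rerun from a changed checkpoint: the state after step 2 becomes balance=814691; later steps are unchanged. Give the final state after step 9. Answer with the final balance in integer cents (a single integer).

254027

state after step 2 := balance=814691
3. pay 82177 -> balance=737646
4. pay 93003 -> balance=649290
5. pay 91758 -> balance=561622
6. pay 75243 -> balance=489917
7. pay 88261 -> balance=404742
8. pay 75838 -> balance=331453
9. pay 79514 -> balance=254027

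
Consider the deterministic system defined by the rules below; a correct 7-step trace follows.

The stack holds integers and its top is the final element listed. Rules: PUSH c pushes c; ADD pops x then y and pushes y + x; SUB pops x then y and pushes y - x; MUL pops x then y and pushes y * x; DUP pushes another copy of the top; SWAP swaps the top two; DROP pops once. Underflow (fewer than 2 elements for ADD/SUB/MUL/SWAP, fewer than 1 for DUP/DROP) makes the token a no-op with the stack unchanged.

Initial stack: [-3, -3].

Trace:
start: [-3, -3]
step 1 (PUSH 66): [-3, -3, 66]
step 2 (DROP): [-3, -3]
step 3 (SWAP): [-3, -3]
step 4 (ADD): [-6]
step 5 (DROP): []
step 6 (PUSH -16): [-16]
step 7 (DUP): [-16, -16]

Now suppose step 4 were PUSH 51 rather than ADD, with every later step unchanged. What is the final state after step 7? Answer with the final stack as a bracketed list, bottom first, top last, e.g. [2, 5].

[-3, -3, -16, -16]

(re-executing from step 4 with the substitution; state before step 4: [-3, -3])
step 4 (PUSH 51): [-3, -3, 51]
step 5 (DROP): [-3, -3]
step 6 (PUSH -16): [-3, -3, -16]
step 7 (DUP): [-3, -3, -16, -16]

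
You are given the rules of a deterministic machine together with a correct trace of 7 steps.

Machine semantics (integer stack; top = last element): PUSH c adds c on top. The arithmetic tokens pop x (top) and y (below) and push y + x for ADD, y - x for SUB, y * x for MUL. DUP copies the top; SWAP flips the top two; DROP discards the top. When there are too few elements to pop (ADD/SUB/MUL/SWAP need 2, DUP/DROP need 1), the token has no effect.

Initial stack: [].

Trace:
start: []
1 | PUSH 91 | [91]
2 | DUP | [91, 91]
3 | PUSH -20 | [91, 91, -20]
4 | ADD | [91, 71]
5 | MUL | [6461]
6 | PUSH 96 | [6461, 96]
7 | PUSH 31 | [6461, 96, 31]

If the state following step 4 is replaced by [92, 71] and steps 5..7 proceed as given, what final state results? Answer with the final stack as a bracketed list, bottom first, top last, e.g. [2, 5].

state after step 4 := [92, 71]
5 | MUL | [6532]
6 | PUSH 96 | [6532, 96]
7 | PUSH 31 | [6532, 96, 31]

[6532, 96, 31]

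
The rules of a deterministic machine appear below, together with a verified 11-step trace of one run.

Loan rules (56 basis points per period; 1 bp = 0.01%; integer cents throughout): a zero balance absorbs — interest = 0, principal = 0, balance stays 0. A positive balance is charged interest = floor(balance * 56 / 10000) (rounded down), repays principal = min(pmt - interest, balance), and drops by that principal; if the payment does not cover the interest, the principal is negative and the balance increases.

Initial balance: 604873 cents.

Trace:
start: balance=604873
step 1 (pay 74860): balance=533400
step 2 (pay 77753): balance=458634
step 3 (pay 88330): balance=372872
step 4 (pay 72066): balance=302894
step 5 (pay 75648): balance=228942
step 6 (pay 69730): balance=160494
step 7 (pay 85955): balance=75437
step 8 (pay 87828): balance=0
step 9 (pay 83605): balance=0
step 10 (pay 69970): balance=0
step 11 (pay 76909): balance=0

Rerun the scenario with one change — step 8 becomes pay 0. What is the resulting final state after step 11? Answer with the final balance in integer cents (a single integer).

0

(re-executing from step 8 with the substitution; state before step 8: balance=75437)
step 8 (pay 0): balance=75859
step 9 (pay 83605): balance=0
step 10 (pay 69970): balance=0
step 11 (pay 76909): balance=0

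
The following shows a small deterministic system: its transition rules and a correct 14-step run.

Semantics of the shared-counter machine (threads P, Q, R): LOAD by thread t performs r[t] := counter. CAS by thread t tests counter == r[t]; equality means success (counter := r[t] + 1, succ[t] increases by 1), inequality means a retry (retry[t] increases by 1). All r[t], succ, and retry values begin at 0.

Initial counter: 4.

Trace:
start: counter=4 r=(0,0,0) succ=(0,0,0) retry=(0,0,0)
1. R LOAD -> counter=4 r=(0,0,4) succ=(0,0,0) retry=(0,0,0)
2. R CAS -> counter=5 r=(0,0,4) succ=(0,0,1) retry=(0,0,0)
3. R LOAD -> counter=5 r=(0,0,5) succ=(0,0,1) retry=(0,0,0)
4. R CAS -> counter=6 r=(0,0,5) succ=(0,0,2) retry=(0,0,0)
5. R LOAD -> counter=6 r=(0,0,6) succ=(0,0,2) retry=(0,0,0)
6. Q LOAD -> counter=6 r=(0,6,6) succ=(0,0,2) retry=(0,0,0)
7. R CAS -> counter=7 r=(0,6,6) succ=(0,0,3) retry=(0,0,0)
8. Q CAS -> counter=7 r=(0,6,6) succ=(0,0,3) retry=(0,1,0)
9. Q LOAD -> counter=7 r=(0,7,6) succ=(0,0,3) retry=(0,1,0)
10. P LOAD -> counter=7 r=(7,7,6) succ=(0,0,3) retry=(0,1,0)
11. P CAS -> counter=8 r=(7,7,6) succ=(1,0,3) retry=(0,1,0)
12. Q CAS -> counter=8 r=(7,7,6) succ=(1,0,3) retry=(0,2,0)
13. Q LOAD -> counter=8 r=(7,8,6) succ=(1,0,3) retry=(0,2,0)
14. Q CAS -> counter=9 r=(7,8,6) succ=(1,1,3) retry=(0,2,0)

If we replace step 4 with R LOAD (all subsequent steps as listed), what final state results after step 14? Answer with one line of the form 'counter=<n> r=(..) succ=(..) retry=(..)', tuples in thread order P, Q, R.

counter=8 r=(6,7,5) succ=(1,1,2) retry=(0,2,0)

(re-executing from step 4 with the substitution; state before step 4: counter=5 r=(0,0,5) succ=(0,0,1) retry=(0,0,0))
4. R LOAD -> counter=5 r=(0,0,5) succ=(0,0,1) retry=(0,0,0)
5. R LOAD -> counter=5 r=(0,0,5) succ=(0,0,1) retry=(0,0,0)
6. Q LOAD -> counter=5 r=(0,5,5) succ=(0,0,1) retry=(0,0,0)
7. R CAS -> counter=6 r=(0,5,5) succ=(0,0,2) retry=(0,0,0)
8. Q CAS -> counter=6 r=(0,5,5) succ=(0,0,2) retry=(0,1,0)
9. Q LOAD -> counter=6 r=(0,6,5) succ=(0,0,2) retry=(0,1,0)
10. P LOAD -> counter=6 r=(6,6,5) succ=(0,0,2) retry=(0,1,0)
11. P CAS -> counter=7 r=(6,6,5) succ=(1,0,2) retry=(0,1,0)
12. Q CAS -> counter=7 r=(6,6,5) succ=(1,0,2) retry=(0,2,0)
13. Q LOAD -> counter=7 r=(6,7,5) succ=(1,0,2) retry=(0,2,0)
14. Q CAS -> counter=8 r=(6,7,5) succ=(1,1,2) retry=(0,2,0)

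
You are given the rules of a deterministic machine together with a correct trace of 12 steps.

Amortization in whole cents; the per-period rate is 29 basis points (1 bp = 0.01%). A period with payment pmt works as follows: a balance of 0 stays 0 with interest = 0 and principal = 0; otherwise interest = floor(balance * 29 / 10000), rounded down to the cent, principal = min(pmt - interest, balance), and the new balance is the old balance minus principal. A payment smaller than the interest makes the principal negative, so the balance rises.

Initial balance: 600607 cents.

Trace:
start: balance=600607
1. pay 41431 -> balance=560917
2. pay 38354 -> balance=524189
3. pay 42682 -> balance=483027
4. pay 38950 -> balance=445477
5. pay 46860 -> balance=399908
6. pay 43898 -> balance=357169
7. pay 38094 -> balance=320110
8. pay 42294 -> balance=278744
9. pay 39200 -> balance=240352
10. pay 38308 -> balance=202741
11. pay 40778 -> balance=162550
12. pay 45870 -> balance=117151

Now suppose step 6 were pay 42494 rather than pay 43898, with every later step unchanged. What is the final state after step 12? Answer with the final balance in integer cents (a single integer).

(re-executing from step 6 with the substitution; state before step 6: balance=399908)
6. pay 42494 -> balance=358573
7. pay 38094 -> balance=321518
8. pay 42294 -> balance=280156
9. pay 39200 -> balance=241768
10. pay 38308 -> balance=204161
11. pay 40778 -> balance=163975
12. pay 45870 -> balance=118580

118580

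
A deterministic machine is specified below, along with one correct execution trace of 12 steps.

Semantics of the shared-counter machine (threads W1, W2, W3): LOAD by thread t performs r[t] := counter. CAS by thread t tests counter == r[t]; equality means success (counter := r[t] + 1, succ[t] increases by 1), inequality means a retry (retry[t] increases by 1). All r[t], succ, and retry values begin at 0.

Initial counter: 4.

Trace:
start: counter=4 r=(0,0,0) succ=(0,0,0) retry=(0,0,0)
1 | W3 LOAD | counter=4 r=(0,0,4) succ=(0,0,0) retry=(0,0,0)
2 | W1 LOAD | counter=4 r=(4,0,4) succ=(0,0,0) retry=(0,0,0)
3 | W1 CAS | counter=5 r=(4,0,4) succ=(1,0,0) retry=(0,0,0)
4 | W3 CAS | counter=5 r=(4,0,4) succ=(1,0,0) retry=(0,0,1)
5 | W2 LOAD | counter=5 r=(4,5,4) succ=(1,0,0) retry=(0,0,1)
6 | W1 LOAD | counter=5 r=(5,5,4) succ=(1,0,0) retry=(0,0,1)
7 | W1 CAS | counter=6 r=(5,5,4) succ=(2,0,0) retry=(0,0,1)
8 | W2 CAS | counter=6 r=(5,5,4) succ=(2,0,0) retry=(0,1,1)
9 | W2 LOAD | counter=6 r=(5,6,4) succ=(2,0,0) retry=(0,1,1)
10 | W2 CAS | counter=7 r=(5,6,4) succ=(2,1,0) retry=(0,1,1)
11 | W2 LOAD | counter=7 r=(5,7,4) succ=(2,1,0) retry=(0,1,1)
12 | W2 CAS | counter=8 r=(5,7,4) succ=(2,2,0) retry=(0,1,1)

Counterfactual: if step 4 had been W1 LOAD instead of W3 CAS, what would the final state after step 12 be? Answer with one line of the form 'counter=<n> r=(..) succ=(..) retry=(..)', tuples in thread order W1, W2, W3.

counter=8 r=(5,7,4) succ=(2,2,0) retry=(0,1,0)

(re-executing from step 4 with the substitution; state before step 4: counter=5 r=(4,0,4) succ=(1,0,0) retry=(0,0,0))
4 | W1 LOAD | counter=5 r=(5,0,4) succ=(1,0,0) retry=(0,0,0)
5 | W2 LOAD | counter=5 r=(5,5,4) succ=(1,0,0) retry=(0,0,0)
6 | W1 LOAD | counter=5 r=(5,5,4) succ=(1,0,0) retry=(0,0,0)
7 | W1 CAS | counter=6 r=(5,5,4) succ=(2,0,0) retry=(0,0,0)
8 | W2 CAS | counter=6 r=(5,5,4) succ=(2,0,0) retry=(0,1,0)
9 | W2 LOAD | counter=6 r=(5,6,4) succ=(2,0,0) retry=(0,1,0)
10 | W2 CAS | counter=7 r=(5,6,4) succ=(2,1,0) retry=(0,1,0)
11 | W2 LOAD | counter=7 r=(5,7,4) succ=(2,1,0) retry=(0,1,0)
12 | W2 CAS | counter=8 r=(5,7,4) succ=(2,2,0) retry=(0,1,0)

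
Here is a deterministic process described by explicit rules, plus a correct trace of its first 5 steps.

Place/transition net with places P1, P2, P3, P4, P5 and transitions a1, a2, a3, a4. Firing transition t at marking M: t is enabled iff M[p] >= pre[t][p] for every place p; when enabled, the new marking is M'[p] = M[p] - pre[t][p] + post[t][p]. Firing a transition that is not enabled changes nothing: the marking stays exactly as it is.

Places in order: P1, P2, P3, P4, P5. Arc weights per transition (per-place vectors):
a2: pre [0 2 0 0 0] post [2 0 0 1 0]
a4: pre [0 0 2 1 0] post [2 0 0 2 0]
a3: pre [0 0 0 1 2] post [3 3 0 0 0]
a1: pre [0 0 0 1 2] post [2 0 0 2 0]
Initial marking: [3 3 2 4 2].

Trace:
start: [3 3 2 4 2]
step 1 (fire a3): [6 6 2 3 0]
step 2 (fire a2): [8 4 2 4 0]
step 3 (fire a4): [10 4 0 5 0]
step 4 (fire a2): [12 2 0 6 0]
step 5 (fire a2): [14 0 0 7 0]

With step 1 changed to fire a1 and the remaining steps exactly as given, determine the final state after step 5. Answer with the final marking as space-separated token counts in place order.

9 1 0 7 0

(re-executing from step 1 with the substitution; state before step 1: [3 3 2 4 2])
step 1 (fire a1): [5 3 2 5 0]
step 2 (fire a2): [7 1 2 6 0]
step 3 (fire a4): [9 1 0 7 0]
step 4 (fire a2): [9 1 0 7 0]
step 5 (fire a2): [9 1 0 7 0]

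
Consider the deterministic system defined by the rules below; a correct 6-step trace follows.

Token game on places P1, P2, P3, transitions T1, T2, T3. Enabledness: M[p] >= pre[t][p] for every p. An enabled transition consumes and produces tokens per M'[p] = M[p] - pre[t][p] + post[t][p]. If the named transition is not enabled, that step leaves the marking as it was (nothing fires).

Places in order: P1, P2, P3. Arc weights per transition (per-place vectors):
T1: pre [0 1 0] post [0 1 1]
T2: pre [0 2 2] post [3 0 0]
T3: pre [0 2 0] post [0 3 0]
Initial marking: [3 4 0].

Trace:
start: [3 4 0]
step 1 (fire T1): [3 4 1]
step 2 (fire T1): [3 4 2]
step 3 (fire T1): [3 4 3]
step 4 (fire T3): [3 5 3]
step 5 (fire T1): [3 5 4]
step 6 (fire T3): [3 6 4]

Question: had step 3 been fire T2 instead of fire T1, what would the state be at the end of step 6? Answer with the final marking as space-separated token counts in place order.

(re-executing from step 3 with the substitution; state before step 3: [3 4 2])
step 3 (fire T2): [6 2 0]
step 4 (fire T3): [6 3 0]
step 5 (fire T1): [6 3 1]
step 6 (fire T3): [6 4 1]

6 4 1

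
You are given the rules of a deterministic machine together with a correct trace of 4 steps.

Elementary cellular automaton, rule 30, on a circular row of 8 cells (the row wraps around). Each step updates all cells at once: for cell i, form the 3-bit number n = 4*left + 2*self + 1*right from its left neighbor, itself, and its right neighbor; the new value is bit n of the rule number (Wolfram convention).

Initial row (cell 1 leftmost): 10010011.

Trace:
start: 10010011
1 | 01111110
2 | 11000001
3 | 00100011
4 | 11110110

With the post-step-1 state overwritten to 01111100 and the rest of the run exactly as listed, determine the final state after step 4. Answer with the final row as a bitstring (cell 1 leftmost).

state after step 1 := 01111100
2 | 11000010
3 | 10100110
4 | 10111100

10111100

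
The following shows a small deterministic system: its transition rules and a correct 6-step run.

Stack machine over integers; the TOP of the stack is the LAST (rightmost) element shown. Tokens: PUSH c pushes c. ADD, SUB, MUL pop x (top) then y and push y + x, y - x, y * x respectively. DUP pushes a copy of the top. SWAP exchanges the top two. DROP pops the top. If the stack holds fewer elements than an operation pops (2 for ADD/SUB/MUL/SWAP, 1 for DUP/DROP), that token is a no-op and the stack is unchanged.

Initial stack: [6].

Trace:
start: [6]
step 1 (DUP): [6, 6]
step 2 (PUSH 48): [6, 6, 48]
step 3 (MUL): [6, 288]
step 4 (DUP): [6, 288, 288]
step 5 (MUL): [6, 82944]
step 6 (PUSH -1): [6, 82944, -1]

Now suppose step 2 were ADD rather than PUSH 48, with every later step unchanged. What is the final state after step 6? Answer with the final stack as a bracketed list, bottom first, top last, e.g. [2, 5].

(re-executing from step 2 with the substitution; state before step 2: [6, 6])
step 2 (ADD): [12]
step 3 (MUL): [12]
step 4 (DUP): [12, 12]
step 5 (MUL): [144]
step 6 (PUSH -1): [144, -1]

[144, -1]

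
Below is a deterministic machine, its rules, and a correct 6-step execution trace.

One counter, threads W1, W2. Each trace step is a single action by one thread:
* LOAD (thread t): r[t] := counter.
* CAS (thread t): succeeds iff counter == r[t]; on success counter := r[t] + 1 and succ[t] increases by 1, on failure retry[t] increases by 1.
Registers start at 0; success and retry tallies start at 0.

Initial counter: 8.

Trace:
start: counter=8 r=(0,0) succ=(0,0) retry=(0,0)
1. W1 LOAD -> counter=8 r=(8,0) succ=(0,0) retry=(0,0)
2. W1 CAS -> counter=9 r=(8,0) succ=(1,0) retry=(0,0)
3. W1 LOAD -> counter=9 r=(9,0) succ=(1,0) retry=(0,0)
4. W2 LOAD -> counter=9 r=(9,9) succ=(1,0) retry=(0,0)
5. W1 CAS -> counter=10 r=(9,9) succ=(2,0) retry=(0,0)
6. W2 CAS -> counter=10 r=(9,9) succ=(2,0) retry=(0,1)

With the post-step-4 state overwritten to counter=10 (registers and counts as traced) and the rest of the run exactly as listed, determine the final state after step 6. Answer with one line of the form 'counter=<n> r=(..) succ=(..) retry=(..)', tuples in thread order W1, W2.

state after step 4 := counter=10 r=(9,9) succ=(1,0) retry=(0,0)
5. W1 CAS -> counter=10 r=(9,9) succ=(1,0) retry=(1,0)
6. W2 CAS -> counter=10 r=(9,9) succ=(1,0) retry=(1,1)

counter=10 r=(9,9) succ=(1,0) retry=(1,1)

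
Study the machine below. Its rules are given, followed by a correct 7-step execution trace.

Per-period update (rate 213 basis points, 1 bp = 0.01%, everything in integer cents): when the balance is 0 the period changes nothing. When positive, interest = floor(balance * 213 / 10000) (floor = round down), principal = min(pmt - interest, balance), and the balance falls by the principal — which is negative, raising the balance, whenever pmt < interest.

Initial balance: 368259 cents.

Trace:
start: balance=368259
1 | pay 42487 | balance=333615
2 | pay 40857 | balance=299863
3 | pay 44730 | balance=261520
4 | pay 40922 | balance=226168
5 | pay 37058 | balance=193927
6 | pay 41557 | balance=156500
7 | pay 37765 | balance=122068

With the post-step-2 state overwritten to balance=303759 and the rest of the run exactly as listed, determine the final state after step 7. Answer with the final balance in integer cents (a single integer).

126397

state after step 2 := balance=303759
3 | pay 44730 | balance=265499
4 | pay 40922 | balance=230232
5 | pay 37058 | balance=198077
6 | pay 41557 | balance=160739
7 | pay 37765 | balance=126397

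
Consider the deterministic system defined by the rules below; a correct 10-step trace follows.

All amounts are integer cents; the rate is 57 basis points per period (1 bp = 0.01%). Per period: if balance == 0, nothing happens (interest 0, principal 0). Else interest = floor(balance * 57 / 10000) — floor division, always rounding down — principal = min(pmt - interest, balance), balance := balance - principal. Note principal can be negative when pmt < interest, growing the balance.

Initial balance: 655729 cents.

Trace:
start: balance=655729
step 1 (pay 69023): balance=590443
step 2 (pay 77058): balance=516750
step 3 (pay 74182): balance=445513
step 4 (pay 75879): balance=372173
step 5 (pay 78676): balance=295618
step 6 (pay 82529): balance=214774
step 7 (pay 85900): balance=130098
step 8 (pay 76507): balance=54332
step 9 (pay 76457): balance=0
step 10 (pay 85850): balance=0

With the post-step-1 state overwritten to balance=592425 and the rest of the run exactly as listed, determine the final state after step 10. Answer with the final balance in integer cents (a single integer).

state after step 1 := balance=592425
step 2 (pay 77058): balance=518743
step 3 (pay 74182): balance=447517
step 4 (pay 75879): balance=374188
step 5 (pay 78676): balance=297644
step 6 (pay 82529): balance=216811
step 7 (pay 85900): balance=132146
step 8 (pay 76507): balance=56392
step 9 (pay 76457): balance=0
step 10 (pay 85850): balance=0

0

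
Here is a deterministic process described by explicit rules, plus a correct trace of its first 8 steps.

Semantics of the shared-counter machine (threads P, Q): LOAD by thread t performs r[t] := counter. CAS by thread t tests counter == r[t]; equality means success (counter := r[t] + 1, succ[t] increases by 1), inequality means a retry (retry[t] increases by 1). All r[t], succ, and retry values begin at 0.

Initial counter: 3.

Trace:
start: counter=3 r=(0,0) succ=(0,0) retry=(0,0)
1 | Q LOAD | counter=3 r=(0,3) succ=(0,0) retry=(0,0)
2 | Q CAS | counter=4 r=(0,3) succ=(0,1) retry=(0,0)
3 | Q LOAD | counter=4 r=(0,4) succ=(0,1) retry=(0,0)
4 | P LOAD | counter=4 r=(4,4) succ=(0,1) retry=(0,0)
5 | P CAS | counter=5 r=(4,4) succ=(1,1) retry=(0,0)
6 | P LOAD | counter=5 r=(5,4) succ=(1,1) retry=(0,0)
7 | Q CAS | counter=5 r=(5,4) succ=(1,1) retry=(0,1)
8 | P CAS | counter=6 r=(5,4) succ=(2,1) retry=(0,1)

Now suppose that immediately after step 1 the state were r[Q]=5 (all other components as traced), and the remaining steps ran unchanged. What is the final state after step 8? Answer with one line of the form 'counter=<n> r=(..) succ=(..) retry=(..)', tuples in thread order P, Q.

counter=5 r=(4,3) succ=(2,0) retry=(0,2)

state after step 1 := counter=3 r=(0,5) succ=(0,0) retry=(0,0)
2 | Q CAS | counter=3 r=(0,5) succ=(0,0) retry=(0,1)
3 | Q LOAD | counter=3 r=(0,3) succ=(0,0) retry=(0,1)
4 | P LOAD | counter=3 r=(3,3) succ=(0,0) retry=(0,1)
5 | P CAS | counter=4 r=(3,3) succ=(1,0) retry=(0,1)
6 | P LOAD | counter=4 r=(4,3) succ=(1,0) retry=(0,1)
7 | Q CAS | counter=4 r=(4,3) succ=(1,0) retry=(0,2)
8 | P CAS | counter=5 r=(4,3) succ=(2,0) retry=(0,2)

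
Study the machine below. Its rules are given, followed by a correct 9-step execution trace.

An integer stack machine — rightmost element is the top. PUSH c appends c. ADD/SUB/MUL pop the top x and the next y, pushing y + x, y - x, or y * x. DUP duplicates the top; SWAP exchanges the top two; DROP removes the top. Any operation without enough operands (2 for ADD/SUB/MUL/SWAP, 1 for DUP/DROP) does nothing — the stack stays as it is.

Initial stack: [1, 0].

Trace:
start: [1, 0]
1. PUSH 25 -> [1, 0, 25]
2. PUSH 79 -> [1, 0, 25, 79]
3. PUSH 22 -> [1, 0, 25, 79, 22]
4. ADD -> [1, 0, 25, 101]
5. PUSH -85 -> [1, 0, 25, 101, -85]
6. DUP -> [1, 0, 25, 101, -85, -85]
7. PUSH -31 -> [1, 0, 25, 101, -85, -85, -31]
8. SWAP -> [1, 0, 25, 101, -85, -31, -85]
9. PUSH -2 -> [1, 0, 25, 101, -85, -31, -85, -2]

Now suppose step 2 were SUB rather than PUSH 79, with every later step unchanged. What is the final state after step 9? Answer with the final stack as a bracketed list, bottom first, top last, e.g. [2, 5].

[1, -3, -85, -31, -85, -2]

(re-executing from step 2 with the substitution; state before step 2: [1, 0, 25])
2. SUB -> [1, -25]
3. PUSH 22 -> [1, -25, 22]
4. ADD -> [1, -3]
5. PUSH -85 -> [1, -3, -85]
6. DUP -> [1, -3, -85, -85]
7. PUSH -31 -> [1, -3, -85, -85, -31]
8. SWAP -> [1, -3, -85, -31, -85]
9. PUSH -2 -> [1, -3, -85, -31, -85, -2]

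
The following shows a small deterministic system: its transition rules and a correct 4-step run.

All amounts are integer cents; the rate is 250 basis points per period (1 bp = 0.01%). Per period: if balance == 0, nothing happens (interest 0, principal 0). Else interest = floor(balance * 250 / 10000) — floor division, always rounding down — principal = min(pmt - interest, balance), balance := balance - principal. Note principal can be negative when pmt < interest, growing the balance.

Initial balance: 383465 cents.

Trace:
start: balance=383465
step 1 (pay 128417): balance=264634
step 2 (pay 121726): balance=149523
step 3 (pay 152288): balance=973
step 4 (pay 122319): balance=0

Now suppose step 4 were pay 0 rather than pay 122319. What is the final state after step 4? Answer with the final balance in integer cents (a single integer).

997

(re-executing from step 4 with the substitution; state before step 4: balance=973)
step 4 (pay 0): balance=997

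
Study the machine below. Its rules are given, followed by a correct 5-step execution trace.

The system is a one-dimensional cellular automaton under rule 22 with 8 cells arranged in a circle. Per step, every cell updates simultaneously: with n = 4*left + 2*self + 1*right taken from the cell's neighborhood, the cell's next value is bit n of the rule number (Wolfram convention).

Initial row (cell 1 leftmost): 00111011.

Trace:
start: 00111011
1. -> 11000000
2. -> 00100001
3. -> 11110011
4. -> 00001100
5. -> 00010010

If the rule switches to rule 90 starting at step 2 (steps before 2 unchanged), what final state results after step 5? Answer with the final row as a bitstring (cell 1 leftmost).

00000000

(re-executing steps 2..5 under rule 90; state before step 2: 11000000)
2. -> 11100001
3. -> 00110011
4. -> 11111111
5. -> 00000000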